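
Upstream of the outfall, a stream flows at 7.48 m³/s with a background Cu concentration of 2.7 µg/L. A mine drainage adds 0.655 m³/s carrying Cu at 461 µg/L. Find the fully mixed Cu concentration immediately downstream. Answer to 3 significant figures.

Flow-weighted average: C = (7.480·2.700 + 0.6550·461.0) / 8.135 = 322.2/8.135 = 39.60 µg/L.

39.6 µg/L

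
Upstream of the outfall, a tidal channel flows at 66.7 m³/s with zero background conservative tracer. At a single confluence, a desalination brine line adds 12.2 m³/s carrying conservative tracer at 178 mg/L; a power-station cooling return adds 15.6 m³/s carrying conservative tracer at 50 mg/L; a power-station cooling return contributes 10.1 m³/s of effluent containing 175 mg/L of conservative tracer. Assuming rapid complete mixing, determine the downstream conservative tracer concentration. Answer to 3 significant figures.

After mixing, C = (66.70·0 + 12.20·178.0 + 15.60·50.00 + 10.10·175.0) / 104.6 = 4719/104.6 = 45.12 mg/L.

45.1 mg/L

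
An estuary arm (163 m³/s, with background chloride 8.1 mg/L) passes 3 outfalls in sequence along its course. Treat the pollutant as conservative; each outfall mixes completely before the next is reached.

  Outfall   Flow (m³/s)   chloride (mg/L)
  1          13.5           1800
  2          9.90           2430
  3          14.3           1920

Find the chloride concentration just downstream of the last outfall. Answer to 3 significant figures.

Below outfall 1: Q → 176.5 m³/s, C = (163.0·8.100 + 13.50·1800)/176.5 = 145.2 mg/L.
Below outfall 2: Q → 186.4 m³/s, C = (176.5·145.2 + 9.900·2430)/186.4 = 266.5 mg/L.
Below outfall 3: Q → 200.7 m³/s, C = (186.4·266.5 + 14.30·1920)/200.7 = 384.3 mg/L.

384 mg/L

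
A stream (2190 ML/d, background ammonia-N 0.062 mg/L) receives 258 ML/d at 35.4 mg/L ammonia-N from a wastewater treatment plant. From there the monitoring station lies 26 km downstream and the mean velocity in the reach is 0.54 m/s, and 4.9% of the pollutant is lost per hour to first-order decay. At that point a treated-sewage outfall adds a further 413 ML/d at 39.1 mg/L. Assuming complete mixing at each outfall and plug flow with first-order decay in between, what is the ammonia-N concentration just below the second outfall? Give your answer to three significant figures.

7.30 mg/L

Flow-weighted average: C = (2190·0.06200 + 258.0·35.40) / 2448 = 9269/2448 = 3.786 mg/L; combined flow 2448 ML/d.
Travel time t = 26·1000 / 0.54 = 48150 s = 13.37 h.
4.9%/h lost → k = −ln(1 − 0.049) = 0.05024 h⁻¹.
After decay, C = 3.786 × e^(−kt) = 3.786 × 0.5107 = 1.934 mg/L.
Second outfall: C = (2448·1.934 + 413.0·39.10)/2861 = 7.299 mg/L.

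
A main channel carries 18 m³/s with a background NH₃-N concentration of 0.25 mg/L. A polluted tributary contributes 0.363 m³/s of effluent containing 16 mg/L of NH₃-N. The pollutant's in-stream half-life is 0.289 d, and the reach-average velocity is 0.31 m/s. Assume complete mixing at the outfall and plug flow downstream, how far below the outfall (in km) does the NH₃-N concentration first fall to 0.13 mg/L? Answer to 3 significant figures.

Mass balance: C = (18.00·0.2500 + 0.3630·16.00) / 18.36 = 10.31/18.36 = 0.5613 mg/L.
Half-life 0.289 d → k = ln 2 / 0.289 = 2.398 d⁻¹.
Set 0.5613·exp(−k·t) = 0.13 → t = ln(0.5613/0.13)/k = 52700 s = 14.64 h.
Distance = v·t = 0.31·52700 = 16340 m = 16.34 km.

16.3 km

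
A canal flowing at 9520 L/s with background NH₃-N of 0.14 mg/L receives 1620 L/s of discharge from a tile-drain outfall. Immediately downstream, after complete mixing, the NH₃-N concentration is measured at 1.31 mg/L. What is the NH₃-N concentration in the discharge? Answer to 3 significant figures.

8.19 mg/L

Mass balance: 9520·0.1400 + 1620·Cₑ = 11140·1.310
→ Cₑ = (11140·1.310 − 9520·0.1400) / 1620 = 8.186 mg/L.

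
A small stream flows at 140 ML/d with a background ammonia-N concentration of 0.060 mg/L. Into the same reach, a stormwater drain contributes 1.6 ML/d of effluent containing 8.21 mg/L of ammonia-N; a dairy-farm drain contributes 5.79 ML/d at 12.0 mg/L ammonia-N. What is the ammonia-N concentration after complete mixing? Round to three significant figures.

0.618 mg/L

Mixed concentration C = ΣQC/ΣQ = (140.0·0.06000 + 1.600·8.210 + 5.790·12.00) / 147.4 = 91.02/147.4 = 0.6175 mg/L.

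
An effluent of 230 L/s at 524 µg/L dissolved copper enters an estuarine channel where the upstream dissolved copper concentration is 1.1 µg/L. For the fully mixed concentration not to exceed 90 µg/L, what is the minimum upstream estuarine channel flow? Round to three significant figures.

1120 L/s

Set C_mix = 90: (Q·1.100 + 230.0·524.0) / (Q + 230.0) = 90
→ Q = 230.0·(524.0 − 90)/(90 − 1.100) = 1123 L/s.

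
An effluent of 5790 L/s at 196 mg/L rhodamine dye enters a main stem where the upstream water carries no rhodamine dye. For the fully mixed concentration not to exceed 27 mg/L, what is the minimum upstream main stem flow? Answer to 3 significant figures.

Set C_mix = 27: (Q·0 + 5790·196.0) / (Q + 5790) = 27
→ Q = 5790·(196.0 − 27)/(27 − 0) = 36240 L/s.

36200 L/s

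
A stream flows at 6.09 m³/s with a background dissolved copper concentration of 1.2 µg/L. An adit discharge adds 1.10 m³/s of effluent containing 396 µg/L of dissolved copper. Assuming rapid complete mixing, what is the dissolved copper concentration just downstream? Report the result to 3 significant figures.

Mass balance: C = (6.090·1.200 + 1.100·396.0) / 7.190 = 442.9/7.190 = 61.60 µg/L.

61.6 µg/L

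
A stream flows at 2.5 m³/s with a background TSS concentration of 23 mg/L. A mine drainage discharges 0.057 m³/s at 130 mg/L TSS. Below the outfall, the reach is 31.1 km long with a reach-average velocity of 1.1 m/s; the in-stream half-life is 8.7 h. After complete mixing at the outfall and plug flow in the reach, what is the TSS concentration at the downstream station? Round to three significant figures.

Flow-weighted average: C = (2.500·23.00 + 0.05700·130.0) / 2.557 = 64.91/2.557 = 25.39 mg/L.
Travel time t = 31.1·1000 / 1.1 = 28270 s = 7.854 h.
Half-life 8.7 h → k = ln 2 / 8.7 = 0.07967 h⁻¹ = 1.912 d⁻¹.
After decay, C = 25.39 × e^(−kt) = 25.39 × 0.5349 = 13.58 mg/L.

13.6 mg/L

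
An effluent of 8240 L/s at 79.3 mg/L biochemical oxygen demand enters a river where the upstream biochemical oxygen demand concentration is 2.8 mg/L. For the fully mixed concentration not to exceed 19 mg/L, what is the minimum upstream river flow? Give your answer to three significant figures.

Set C_mix = 19: (Q·2.800 + 8240·79.30) / (Q + 8240) = 19
→ Q = 8240·(79.30 − 19)/(19 − 2.800) = 30670 L/s.

30700 L/s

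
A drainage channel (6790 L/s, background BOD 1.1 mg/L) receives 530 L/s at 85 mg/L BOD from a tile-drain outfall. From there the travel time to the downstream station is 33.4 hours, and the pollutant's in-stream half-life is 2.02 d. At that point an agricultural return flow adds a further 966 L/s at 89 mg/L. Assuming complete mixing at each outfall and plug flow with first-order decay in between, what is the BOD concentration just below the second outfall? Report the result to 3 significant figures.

Conservation of mass: C = (6790·1.100 + 530.0·85.00) / 7320 = 52520/7320 = 7.175 mg/L; combined flow 7320 L/s.
Half-life 2.02 d → k = ln 2 / 2.02 = 0.3431 d⁻¹.
After decay, C = 7.175 × e^(−kt) = 7.175 × 0.6203 = 4.451 mg/L.
At the second outfall, C = (7320·4.451 + 966.0·89.00) / (7320 + 966.0) = 14.31 mg/L.

14.3 mg/L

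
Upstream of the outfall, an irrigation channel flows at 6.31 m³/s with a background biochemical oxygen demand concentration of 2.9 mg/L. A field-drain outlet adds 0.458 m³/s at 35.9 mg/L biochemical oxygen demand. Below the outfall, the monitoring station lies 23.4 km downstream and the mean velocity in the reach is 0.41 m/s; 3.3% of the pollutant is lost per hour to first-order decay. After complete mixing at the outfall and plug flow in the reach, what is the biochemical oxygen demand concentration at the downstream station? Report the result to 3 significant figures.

3.02 mg/L

Mass balance: C = (6.310·2.900 + 0.4580·35.90) / 6.768 = 34.74/6.768 = 5.133 mg/L.
Travel time t = 23.4·1000 / 0.41 = 57070 s = 15.85 h.
3.3%/h lost → k = −ln(1 − 0.033) = 0.03356 h⁻¹.
Applying C = C₀e^(−kt): 5.133 × 0.5874 = 3.015 mg/L.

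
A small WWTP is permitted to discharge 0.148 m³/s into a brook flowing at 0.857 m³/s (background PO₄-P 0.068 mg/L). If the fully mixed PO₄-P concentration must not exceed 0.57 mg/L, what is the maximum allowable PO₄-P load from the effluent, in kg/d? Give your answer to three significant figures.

Mass balance at the limit: 0.8570·0.06800 + 0.1480·Cₑ = 1.005·0.57 → Cₑ = 3.477 mg/L.
Load = 0.1480 m³/s × 3.477 g/m³ × 86 400 s/d = 44.46 kg/d.

44.5 kg/d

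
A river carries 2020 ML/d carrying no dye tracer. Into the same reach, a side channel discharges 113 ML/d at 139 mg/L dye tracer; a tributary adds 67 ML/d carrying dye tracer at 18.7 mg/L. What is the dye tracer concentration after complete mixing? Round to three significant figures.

7.71 mg/L

After mixing, C = (2020·0 + 113.0·139.0 + 67.00·18.70) / 2200 = 16960/2200 = 7.709 mg/L.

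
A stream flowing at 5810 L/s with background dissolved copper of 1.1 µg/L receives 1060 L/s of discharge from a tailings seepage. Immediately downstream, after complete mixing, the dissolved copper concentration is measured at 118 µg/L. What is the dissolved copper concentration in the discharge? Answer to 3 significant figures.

759 µg/L

Mass balance: 5810·1.100 + 1060·Cₑ = 6870·118.0
→ Cₑ = (6870·118.0 − 5810·1.100) / 1060 = 758.7 µg/L.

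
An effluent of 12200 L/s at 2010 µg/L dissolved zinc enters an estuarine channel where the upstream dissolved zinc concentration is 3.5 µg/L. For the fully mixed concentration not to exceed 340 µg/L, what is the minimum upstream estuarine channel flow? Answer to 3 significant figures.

Set C_mix = 340: (Q·3.500 + 12200·2010) / (Q + 12200) = 340
→ Q = 12200·(2010 − 340)/(340 − 3.500) = 60550 L/s.

60500 L/s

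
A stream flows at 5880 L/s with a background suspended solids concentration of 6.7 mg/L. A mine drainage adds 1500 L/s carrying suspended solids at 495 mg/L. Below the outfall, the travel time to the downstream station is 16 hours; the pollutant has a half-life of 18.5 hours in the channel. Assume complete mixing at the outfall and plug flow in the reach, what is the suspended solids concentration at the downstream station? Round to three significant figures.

58.2 mg/L

Mixed concentration C = ΣQC/ΣQ = (5880·6.700 + 1500·495.0) / 7380 = 781900/7380 = 105.9 mg/L.
Half-life 18.5 h → k = ln 2 / 18.5 = 0.03747 h⁻¹ = 0.8992 d⁻¹.
First-order decay: C = 105.9·exp(−k·t) = 105.9·0.5491 = 58.18 mg/L.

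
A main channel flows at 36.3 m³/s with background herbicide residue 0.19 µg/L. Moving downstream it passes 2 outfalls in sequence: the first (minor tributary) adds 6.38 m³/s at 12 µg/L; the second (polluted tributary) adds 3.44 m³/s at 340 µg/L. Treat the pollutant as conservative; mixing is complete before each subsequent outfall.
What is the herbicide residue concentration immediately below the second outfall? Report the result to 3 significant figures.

27.2 µg/L

After outfall 1: Q = 36.30 + 6.380 = 42.68 m³/s; C = (36.30·0.1900 + 6.380·12.00)/42.68 = 1.955 µg/L.
After outfall 2: Q = 42.68 + 3.440 = 46.12 m³/s; C = (42.68·1.955 + 3.440·340.0)/46.12 = 27.17 µg/L.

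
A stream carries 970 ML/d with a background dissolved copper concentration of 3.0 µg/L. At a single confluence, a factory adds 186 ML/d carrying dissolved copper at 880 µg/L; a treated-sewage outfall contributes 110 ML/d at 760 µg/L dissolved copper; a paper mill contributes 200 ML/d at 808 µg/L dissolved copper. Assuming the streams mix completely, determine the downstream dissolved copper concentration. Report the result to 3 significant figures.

After mixing, C = (970.0·3.000 + 186.0·880.0 + 110.0·760.0 + 200.0·808.0) / 1466 = 411800/1466 = 280.9 µg/L.

281 µg/L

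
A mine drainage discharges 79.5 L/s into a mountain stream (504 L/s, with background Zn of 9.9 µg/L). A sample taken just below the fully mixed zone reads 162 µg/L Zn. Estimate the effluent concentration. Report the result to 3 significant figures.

Mass balance: 504.0·9.900 + 79.50·Cₑ = 583.5·162.0
→ Cₑ = (583.5·162.0 − 504.0·9.900) / 79.50 = 1126 µg/L.

1130 µg/L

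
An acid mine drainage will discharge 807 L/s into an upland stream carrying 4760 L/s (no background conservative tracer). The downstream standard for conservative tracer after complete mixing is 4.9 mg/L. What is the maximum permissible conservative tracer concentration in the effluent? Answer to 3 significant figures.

At the limit, (Qr·Cr + Qe·Cₑ)/(Qr + Qe) = 4.9:
Cₑ = (5567·4.9 − 4760·0) / 807.0 = 33.80 mg/L.

33.8 mg/L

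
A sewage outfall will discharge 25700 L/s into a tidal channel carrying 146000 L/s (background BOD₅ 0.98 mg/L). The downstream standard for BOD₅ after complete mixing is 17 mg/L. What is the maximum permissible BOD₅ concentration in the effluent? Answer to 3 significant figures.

At the limit, (Qr·Cr + Qe·Cₑ)/(Qr + Qe) = 17:
Cₑ = (171700·17 − 146000·0.9800) / 25700 = 108.0 mg/L.

108 mg/L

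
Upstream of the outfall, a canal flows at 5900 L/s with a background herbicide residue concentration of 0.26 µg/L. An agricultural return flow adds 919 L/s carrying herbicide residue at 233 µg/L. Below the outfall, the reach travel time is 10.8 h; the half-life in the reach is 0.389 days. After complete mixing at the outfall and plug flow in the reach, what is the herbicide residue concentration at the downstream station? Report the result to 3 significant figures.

Flow-weighted average: C = (5900·0.2600 + 919.0·233.0) / 6819 = 215700/6819 = 31.63 µg/L.
Half-life 0.389 d → k = ln 2 / 0.389 = 1.782 d⁻¹.
Applying C = C₀e^(−kt): 31.63 × 0.4485 = 14.18 µg/L.

14.2 µg/L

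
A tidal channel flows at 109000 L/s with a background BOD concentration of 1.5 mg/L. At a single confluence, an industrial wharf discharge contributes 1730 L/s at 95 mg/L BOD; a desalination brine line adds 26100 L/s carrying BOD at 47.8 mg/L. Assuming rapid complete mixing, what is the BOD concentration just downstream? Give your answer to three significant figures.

After mixing, C = (109000·1.500 + 1730·95.00 + 26100·47.80) / 136800 = 1575000/136800 = 11.51 mg/L.

11.5 mg/L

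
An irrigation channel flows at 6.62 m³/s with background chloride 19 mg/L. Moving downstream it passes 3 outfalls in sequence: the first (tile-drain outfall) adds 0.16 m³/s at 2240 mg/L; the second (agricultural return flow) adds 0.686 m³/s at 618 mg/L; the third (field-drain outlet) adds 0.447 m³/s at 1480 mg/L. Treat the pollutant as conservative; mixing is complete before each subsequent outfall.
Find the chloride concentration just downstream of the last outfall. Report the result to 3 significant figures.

After outfall 1: Q = 6.620 + 0.1600 = 6.780 m³/s; C = (6.620·19.00 + 0.1600·2240)/6.780 = 71.41 mg/L.
After outfall 2: Q = 6.780 + 0.6860 = 7.466 m³/s; C = (6.780·71.41 + 0.6860·618.0)/7.466 = 121.6 mg/L.
After outfall 3: Q = 7.466 + 0.4470 = 7.913 m³/s; C = (7.466·121.6 + 0.4470·1480)/7.913 = 198.4 mg/L.

198 mg/L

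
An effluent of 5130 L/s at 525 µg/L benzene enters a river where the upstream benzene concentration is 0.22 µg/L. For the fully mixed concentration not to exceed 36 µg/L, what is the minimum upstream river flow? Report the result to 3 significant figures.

70100 L/s

Set C_mix = 36: (Q·0.2200 + 5130·525.0) / (Q + 5130) = 36
→ Q = 5130·(525.0 − 36)/(36 − 0.2200) = 70110 L/s.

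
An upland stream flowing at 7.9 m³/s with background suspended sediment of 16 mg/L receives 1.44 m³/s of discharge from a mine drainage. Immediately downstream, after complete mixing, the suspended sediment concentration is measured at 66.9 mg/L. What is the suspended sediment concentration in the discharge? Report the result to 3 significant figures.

346 mg/L

Mass balance: 7.900·16.00 + 1.440·Cₑ = 9.340·66.90
→ Cₑ = (9.340·66.90 − 7.900·16.00) / 1.440 = 346.1 mg/L.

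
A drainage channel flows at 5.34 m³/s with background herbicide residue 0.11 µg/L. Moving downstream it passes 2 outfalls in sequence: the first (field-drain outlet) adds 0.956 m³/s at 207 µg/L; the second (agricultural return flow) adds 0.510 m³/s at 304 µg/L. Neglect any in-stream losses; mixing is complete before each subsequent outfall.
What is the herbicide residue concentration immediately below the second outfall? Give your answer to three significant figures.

51.9 µg/L

Outfall 1: combined Q = 6.296 m³/s; C = (5.340·0.1100 + 0.9560·207.0)/6.296 = 31.52 µg/L.
Outfall 2: combined Q = 6.806 m³/s; C = (6.296·31.52 + 0.5100·304.0)/6.806 = 51.94 µg/L.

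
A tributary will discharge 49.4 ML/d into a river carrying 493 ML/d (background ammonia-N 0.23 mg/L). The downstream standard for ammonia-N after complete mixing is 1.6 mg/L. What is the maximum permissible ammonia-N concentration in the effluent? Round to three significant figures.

At the limit, (Qr·Cr + Qe·Cₑ)/(Qr + Qe) = 1.6:
Cₑ = (542.4·1.6 − 493.0·0.2300) / 49.40 = 15.27 mg/L.

15.3 mg/L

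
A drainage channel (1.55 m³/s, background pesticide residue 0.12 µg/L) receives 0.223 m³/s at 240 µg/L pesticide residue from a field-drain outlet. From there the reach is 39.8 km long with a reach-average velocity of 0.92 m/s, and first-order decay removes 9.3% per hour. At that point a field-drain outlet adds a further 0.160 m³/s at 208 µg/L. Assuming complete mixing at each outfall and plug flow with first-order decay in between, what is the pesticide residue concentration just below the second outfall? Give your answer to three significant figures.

25.8 µg/L

Conservation of mass: C = (1.550·0.1200 + 0.2230·240.0) / 1.773 = 53.71/1.773 = 30.29 µg/L; combined flow 1.773 m³/s.
Travel time t = 39.8·1000 / 0.92 = 43260 s = 12.02 h.
9.3%/h lost → k = −ln(1 − 0.093) = 0.09761 h⁻¹.
First-order decay: C = 30.29·exp(−k·t) = 30.29·0.3094 = 9.373 µg/L.
At the second outfall, C = (1.773·9.373 + 0.1600·208.0) / (1.773 + 0.1600) = 25.81 µg/L.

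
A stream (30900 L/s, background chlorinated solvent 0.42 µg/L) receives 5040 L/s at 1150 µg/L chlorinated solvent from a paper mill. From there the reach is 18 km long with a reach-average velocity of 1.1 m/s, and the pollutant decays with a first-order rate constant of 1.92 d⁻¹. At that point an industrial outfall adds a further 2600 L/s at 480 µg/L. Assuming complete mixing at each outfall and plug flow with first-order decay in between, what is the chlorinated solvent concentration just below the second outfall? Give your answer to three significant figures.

After mixing, C = (30900·0.4200 + 5040·1150) / 35940 = 5809000/35940 = 161.6 µg/L; combined flow 35940 L/s.
Travel time t = 18·1000 / 1.1 = 16360 s = 4.545 h.
First-order decay: C = 161.6·exp(−k·t) = 161.6·0.6951 = 112.4 µg/L.
At the second outfall, C = (35940·112.4 + 2600·480.0) / (35940 + 2600) = 137.2 µg/L.

137 µg/L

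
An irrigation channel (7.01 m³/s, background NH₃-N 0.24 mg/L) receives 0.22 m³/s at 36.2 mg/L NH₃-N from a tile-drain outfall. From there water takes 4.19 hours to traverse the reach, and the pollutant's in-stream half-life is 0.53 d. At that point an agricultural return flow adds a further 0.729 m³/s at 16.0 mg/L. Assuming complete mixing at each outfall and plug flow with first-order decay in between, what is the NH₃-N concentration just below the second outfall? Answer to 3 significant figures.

Flow-weighted average: C = (7.010·0.2400 + 0.2200·36.20) / 7.230 = 9.646/7.230 = 1.334 mg/L; combined flow 7.230 m³/s.
Half-life 0.53 d → k = ln 2 / 0.53 = 1.308 d⁻¹.
First-order decay: C = 1.334·exp(−k·t) = 1.334·0.7959 = 1.062 mg/L.
Second outfall: C = (7.230·1.062 + 0.7290·16.00)/7.959 = 2.430 mg/L.

2.43 mg/L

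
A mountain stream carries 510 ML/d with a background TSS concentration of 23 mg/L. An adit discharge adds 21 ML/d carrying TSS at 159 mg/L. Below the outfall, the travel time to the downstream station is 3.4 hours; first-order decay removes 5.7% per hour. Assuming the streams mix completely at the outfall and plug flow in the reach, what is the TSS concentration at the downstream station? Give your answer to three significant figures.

Conservation of mass: C = (510.0·23.00 + 21.00·159.0) / 531.0 = 15070/531.0 = 28.38 mg/L.
5.7%/h lost → k = −ln(1 − 0.057) = 0.05869 h⁻¹.
Decay over the reach: 28.38·exp(−kt) = 28.38·0.8191 = 23.25 mg/L.

23.2 mg/L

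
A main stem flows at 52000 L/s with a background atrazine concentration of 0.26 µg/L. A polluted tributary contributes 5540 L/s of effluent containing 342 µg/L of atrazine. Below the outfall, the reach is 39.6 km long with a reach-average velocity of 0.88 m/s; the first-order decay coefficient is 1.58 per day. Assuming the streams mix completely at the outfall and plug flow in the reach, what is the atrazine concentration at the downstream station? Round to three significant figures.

After mixing, C = (52000·0.2600 + 5540·342.0) / 57540 = 1908000/57540 = 33.16 µg/L.
Travel time t = 39.6·1000 / 0.88 = 45000 s = 12.50 h.
First-order decay: C = 33.16·exp(−k·t) = 33.16·0.4391 = 14.56 µg/L.

14.6 µg/L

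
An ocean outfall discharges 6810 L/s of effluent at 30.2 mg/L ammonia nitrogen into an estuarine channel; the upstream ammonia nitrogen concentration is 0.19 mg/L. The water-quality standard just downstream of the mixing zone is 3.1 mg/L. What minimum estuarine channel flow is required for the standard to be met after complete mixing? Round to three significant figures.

63400 L/s

Set C_mix = 3.1: (Q·0.1900 + 6810·30.20) / (Q + 6810) = 3.1
→ Q = 6810·(30.20 − 3.1)/(3.1 − 0.1900) = 63420 L/s.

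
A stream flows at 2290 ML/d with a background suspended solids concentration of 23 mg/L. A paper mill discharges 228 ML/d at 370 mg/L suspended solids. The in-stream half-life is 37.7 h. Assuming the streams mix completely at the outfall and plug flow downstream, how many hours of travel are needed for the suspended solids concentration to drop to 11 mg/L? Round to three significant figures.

Conservation of mass: C = (2290·23.00 + 228.0·370.0) / 2518 = 137000/2518 = 54.42 mg/L.
Half-life 37.7 h → k = ln 2 / 37.7 = 0.01839 h⁻¹ = 0.4413 d⁻¹.
54.42·exp(−k·t) = 11 → t = ln(54.42/11)/k = 313100 s = 86.96 h.

87.0 h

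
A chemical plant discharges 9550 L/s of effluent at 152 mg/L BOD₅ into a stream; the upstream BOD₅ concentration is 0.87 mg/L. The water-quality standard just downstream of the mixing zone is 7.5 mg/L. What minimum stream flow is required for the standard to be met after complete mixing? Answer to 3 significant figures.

Set C_mix = 7.5: (Q·0.8700 + 9550·152.0) / (Q + 9550) = 7.5
→ Q = 9550·(152.0 − 7.5)/(7.5 − 0.8700) = 208100 L/s.

208000 L/s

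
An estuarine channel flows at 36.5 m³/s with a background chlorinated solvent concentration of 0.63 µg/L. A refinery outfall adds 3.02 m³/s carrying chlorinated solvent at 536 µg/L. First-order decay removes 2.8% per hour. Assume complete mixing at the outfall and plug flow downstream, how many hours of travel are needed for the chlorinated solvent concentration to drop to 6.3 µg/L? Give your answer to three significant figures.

Mixed concentration C = ΣQC/ΣQ = (36.50·0.6300 + 3.020·536.0) / 39.52 = 1642/39.52 = 41.54 µg/L.
2.8%/h lost → k = −ln(1 − 0.028) = 0.02840 h⁻¹.
41.54·exp(−k·t) = 6.3 → t = ln(41.54/6.3)/k = 239100 s = 66.41 h.

66.4 h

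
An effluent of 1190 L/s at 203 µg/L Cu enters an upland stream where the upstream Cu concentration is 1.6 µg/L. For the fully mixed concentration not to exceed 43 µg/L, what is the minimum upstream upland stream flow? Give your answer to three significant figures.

Set C_mix = 43: (Q·1.600 + 1190·203.0) / (Q + 1190) = 43
→ Q = 1190·(203.0 − 43)/(43 − 1.600) = 4599 L/s.

4600 L/s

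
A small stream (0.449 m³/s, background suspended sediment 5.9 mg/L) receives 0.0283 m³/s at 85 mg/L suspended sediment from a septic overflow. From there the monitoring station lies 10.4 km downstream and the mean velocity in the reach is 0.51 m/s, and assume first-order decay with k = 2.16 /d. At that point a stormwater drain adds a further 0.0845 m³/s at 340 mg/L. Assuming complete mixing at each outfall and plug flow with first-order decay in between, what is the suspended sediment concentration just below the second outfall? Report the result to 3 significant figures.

56.5 mg/L

After mixing, C = (0.4490·5.900 + 0.02830·85.00) / 0.4773 = 5.055/0.4773 = 10.59 mg/L; combined flow 0.4773 m³/s.
Travel time t = 10.4·1000 / 0.51 = 20390 s = 5.664 h.
Applying C = C₀e^(−kt): 10.59 × 0.6006 = 6.360 mg/L.
At the second outfall, C = (0.4773·6.360 + 0.08450·340.0) / (0.4773 + 0.08450) = 56.54 mg/L.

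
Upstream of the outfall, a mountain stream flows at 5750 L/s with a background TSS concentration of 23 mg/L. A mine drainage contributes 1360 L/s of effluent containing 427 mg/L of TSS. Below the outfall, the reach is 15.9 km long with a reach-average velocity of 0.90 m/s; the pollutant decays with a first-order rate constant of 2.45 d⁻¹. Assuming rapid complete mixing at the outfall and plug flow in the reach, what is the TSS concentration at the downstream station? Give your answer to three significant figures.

Flow-weighted average: C = (5750·23.00 + 1360·427.0) / 7110 = 713000/7110 = 100.3 mg/L.
Travel time t = 15.9·1000 / 0.90 = 17670 s = 4.907 h.
After decay, C = 100.3 × e^(−kt) = 100.3 × 0.6059 = 60.76 mg/L.

60.8 mg/L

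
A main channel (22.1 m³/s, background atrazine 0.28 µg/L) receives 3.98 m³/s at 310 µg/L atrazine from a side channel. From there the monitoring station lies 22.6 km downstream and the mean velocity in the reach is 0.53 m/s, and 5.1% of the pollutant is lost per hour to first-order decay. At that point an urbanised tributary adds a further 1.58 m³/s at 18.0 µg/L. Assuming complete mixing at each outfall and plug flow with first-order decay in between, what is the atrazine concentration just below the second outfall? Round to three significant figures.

Conservation of mass: C = (22.10·0.2800 + 3.980·310.0) / 26.08 = 1240/26.08 = 47.55 µg/L; combined flow 26.08 m³/s.
Travel time t = 22.6·1000 / 0.53 = 42640 s = 11.84 h.
5.1%/h lost → k = −ln(1 − 0.051) = 0.05235 h⁻¹.
Applying C = C₀e^(−kt): 47.55 × 0.5379 = 25.58 µg/L.
At the second outfall, C = (26.08·25.58 + 1.580·18.00) / (26.08 + 1.580) = 25.14 µg/L.

25.1 µg/L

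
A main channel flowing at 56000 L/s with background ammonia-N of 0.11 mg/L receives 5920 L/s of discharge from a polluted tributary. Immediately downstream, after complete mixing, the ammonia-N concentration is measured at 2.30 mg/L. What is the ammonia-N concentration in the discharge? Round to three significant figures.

Mass balance: 56000·0.1100 + 5920·Cₑ = 61920·2.300
→ Cₑ = (61920·2.300 − 56000·0.1100) / 5920 = 23.02 mg/L.

23.0 mg/L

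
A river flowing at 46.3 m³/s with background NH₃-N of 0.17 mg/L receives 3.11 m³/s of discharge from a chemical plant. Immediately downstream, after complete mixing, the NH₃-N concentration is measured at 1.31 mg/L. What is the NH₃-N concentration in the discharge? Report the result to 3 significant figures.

18.3 mg/L

Mass balance: 46.30·0.1700 + 3.110·Cₑ = 49.41·1.310
→ Cₑ = (49.41·1.310 − 46.30·0.1700) / 3.110 = 18.28 mg/L.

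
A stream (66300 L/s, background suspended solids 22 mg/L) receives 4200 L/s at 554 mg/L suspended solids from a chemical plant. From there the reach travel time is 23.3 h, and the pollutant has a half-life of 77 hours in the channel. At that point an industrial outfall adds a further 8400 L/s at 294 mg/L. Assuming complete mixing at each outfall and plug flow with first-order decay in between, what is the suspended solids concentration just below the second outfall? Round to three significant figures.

Conservation of mass: C = (66300·22.00 + 4200·554.0) / 70500 = 3785000/70500 = 53.69 mg/L; combined flow 70500 L/s.
Half-life 77 h → k = ln 2 / 77 = 0.009002 h⁻¹ = 0.2160 d⁻¹.
First-order decay: C = 53.69·exp(−k·t) = 53.69·0.8108 = 43.53 mg/L.
Second outfall: C = (70500·43.53 + 8400·294.0)/78900 = 70.20 mg/L.

70.2 mg/L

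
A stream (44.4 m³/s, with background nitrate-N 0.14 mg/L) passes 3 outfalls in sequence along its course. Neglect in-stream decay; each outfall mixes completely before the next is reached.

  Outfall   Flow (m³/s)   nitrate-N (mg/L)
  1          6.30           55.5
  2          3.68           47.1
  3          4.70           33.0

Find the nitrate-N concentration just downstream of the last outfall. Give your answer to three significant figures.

After outfall 1: Q = 44.40 + 6.300 = 50.70 m³/s; C = (44.40·0.1400 + 6.300·55.50)/50.70 = 7.019 mg/L.
After outfall 2: Q = 50.70 + 3.680 = 54.38 m³/s; C = (50.70·7.019 + 3.680·47.10)/54.38 = 9.731 mg/L.
After outfall 3: Q = 54.38 + 4.700 = 59.08 m³/s; C = (54.38·9.731 + 4.700·33.00)/59.08 = 11.58 mg/L.

11.6 mg/L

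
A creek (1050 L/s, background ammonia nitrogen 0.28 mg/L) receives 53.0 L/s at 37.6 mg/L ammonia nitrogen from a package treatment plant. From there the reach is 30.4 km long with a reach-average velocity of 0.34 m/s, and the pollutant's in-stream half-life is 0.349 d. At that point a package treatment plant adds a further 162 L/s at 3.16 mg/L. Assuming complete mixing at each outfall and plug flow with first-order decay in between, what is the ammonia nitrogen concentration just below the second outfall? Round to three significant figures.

0.636 mg/L

Mixed concentration C = ΣQC/ΣQ = (1050·0.2800 + 53.00·37.60) / 1103 = 2287/1103 = 2.073 mg/L; combined flow 1103 L/s.
Travel time t = 30.4·1000 / 0.34 = 89410 s = 24.84 h.
Half-life 0.349 d → k = ln 2 / 0.349 = 1.986 d⁻¹.
Decay over the reach: 2.073·exp(−kt) = 2.073·0.1281 = 0.2655 mg/L.
Second outfall: C = (1103·0.2655 + 162.0·3.160)/1265 = 0.6362 mg/L.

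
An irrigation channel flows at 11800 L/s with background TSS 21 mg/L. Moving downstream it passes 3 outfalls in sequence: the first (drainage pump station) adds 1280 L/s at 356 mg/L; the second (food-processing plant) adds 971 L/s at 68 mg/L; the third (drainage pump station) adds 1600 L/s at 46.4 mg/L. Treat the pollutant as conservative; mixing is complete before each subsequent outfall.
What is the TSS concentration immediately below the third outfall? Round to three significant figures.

Outfall 1: combined Q = 13080 L/s; C = (11800·21.00 + 1280·356.0)/13080 = 53.78 mg/L.
Outfall 2: combined Q = 14050 L/s; C = (13080·53.78 + 971.0·68.00)/14050 = 54.77 mg/L.
Outfall 3: combined Q = 15650 L/s; C = (14050·54.77 + 1600·46.40)/15650 = 53.91 mg/L.

53.9 mg/L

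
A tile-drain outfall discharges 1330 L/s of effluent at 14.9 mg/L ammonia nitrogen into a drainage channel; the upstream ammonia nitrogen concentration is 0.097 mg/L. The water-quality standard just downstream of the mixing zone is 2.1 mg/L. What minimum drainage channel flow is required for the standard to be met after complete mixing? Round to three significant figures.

8500 L/s

Set C_mix = 2.1: (Q·0.09700 + 1330·14.90) / (Q + 1330) = 2.1
→ Q = 1330·(14.90 − 2.1)/(2.1 − 0.09700) = 8499 L/s.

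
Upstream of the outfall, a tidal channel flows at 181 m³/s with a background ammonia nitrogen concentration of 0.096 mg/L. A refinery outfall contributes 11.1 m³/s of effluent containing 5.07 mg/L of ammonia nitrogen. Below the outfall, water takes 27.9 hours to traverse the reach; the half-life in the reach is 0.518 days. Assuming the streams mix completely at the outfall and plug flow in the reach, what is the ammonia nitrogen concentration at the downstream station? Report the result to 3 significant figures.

0.0809 mg/L

Conservation of mass: C = (181.0·0.09600 + 11.10·5.070) / 192.1 = 73.65/192.1 = 0.3834 mg/L.
Half-life 0.518 d → k = ln 2 / 0.518 = 1.338 d⁻¹.
After decay, C = 0.3834 × e^(−kt) = 0.3834 × 0.2111 = 0.08093 mg/L.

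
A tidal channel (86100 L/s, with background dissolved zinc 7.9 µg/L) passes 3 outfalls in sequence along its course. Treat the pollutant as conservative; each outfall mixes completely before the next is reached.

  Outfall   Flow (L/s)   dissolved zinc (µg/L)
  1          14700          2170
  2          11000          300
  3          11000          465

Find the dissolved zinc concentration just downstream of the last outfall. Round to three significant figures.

After outfall 1: Q = 86100 + 14700 = 100800 L/s; C = (86100·7.900 + 14700·2170)/100800 = 323.2 µg/L.
After outfall 2: Q = 100800 + 11000 = 111800 L/s; C = (100800·323.2 + 11000·300.0)/111800 = 320.9 µg/L.
After outfall 3: Q = 111800 + 11000 = 122800 L/s; C = (111800·320.9 + 11000·465.0)/122800 = 333.8 µg/L.

334 µg/L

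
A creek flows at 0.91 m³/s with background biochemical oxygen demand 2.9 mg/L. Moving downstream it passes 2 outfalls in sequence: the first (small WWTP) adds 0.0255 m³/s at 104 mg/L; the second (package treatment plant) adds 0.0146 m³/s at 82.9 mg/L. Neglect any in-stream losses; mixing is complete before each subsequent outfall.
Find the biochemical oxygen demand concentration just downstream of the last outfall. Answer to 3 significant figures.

After outfall 1: Q = 0.9100 + 0.02550 = 0.9355 m³/s; C = (0.9100·2.900 + 0.02550·104.0)/0.9355 = 5.656 mg/L.
After outfall 2: Q = 0.9355 + 0.01460 = 0.9501 m³/s; C = (0.9355·5.656 + 0.01460·82.90)/0.9501 = 6.843 mg/L.

6.84 mg/L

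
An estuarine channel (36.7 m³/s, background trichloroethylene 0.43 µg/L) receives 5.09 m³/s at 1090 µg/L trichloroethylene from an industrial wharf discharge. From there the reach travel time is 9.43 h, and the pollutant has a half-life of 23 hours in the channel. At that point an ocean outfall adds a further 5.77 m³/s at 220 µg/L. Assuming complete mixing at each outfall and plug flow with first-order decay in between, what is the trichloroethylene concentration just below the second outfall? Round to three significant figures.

Mixed concentration C = ΣQC/ΣQ = (36.70·0.4300 + 5.090·1090) / 41.79 = 5564/41.79 = 133.1 µg/L; combined flow 41.79 m³/s.
Half-life 23 h → k = ln 2 / 23 = 0.03014 h⁻¹ = 0.7233 d⁻¹.
Decay over the reach: 133.1·exp(−kt) = 133.1·0.7526 = 100.2 µg/L.
At the second outfall, C = (41.79·100.2 + 5.770·220.0) / (41.79 + 5.770) = 114.7 µg/L.

115 µg/L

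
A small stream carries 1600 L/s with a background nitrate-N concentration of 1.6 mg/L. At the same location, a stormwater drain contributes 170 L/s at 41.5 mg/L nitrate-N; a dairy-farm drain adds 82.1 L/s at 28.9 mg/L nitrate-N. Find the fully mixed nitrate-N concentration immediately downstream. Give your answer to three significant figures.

6.47 mg/L

Flow-weighted average: C = (1600·1.600 + 170.0·41.50 + 82.10·28.90) / 1852 = 11990/1852 = 6.472 mg/L.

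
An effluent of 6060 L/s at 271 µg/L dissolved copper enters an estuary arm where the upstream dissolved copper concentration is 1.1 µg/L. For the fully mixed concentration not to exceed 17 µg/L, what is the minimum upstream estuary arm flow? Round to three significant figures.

Set C_mix = 17: (Q·1.100 + 6060·271.0) / (Q + 6060) = 17
→ Q = 6060·(271.0 − 17)/(17 − 1.100) = 96810 L/s.

96800 L/s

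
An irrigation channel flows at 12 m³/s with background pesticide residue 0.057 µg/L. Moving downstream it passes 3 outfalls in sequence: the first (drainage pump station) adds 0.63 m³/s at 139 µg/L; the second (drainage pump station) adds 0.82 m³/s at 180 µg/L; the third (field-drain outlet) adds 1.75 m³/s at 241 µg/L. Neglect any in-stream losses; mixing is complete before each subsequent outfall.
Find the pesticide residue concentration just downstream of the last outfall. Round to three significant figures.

After outfall 1: Q = 12.00 + 0.6300 = 12.63 m³/s; C = (12.00·0.05700 + 0.6300·139.0)/12.63 = 6.988 µg/L.
After outfall 2: Q = 12.63 + 0.8200 = 13.45 m³/s; C = (12.63·6.988 + 0.8200·180.0)/13.45 = 17.54 µg/L.
After outfall 3: Q = 13.45 + 1.750 = 15.20 m³/s; C = (13.45·17.54 + 1.750·241.0)/15.20 = 43.26 µg/L.

43.3 µg/L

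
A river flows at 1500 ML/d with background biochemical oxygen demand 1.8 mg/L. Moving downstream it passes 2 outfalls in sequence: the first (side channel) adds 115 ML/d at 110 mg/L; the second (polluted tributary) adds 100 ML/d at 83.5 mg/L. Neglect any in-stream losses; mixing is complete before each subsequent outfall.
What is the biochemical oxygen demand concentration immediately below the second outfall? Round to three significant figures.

13.8 mg/L

Outfall 1: combined Q = 1615 ML/d; C = (1500·1.800 + 115.0·110.0)/1615 = 9.505 mg/L.
Outfall 2: combined Q = 1715 ML/d; C = (1615·9.505 + 100.0·83.50)/1715 = 13.82 mg/L.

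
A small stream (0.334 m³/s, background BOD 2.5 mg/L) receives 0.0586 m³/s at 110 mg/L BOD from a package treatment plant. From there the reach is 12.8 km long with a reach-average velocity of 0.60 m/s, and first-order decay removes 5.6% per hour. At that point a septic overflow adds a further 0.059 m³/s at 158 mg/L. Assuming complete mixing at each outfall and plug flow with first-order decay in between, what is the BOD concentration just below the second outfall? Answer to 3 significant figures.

After mixing, C = (0.3340·2.500 + 0.05860·110.0) / 0.3926 = 7.281/0.3926 = 18.55 mg/L; combined flow 0.3926 m³/s.
Travel time t = 12.8·1000 / 0.60 = 21330 s = 5.926 h.
5.6%/h lost → k = −ln(1 − 0.056) = 0.05763 h⁻¹.
After decay, C = 18.55 × e^(−kt) = 18.55 × 0.7107 = 13.18 mg/L.
Second outfall: C = (0.3926·13.18 + 0.05900·158.0)/0.4516 = 32.10 mg/L.

32.1 mg/L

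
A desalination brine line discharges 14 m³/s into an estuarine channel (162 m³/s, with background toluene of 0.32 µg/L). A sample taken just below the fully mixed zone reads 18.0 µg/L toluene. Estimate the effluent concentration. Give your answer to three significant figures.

Mass balance: 162.0·0.3200 + 14.00·Cₑ = 176.0·18.00
→ Cₑ = (176.0·18.00 − 162.0·0.3200) / 14.00 = 222.6 µg/L.

223 µg/L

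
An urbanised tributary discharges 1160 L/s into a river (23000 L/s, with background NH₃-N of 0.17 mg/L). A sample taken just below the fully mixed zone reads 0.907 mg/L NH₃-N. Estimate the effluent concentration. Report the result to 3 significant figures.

Mass balance: 23000·0.1700 + 1160·Cₑ = 24160·0.9070
→ Cₑ = (24160·0.9070 − 23000·0.1700) / 1160 = 15.52 mg/L.

15.5 mg/L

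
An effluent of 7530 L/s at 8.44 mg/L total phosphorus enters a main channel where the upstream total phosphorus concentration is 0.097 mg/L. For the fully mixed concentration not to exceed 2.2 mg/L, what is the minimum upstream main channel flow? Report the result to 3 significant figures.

Set C_mix = 2.2: (Q·0.09700 + 7530·8.440) / (Q + 7530) = 2.2
→ Q = 7530·(8.440 − 2.2)/(2.2 − 0.09700) = 22340 L/s.

22300 L/s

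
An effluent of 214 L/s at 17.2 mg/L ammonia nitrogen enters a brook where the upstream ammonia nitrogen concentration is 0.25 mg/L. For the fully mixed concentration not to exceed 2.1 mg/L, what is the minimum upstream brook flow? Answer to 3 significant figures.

Set C_mix = 2.1: (Q·0.2500 + 214.0·17.20) / (Q + 214.0) = 2.1
→ Q = 214.0·(17.20 − 2.1)/(2.1 − 0.2500) = 1747 L/s.

1750 L/s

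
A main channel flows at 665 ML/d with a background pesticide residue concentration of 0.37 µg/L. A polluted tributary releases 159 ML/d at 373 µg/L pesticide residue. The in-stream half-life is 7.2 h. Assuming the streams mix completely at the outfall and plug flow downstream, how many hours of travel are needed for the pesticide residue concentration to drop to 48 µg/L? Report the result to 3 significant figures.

After mixing, C = (665.0·0.3700 + 159.0·373.0) / 824.0 = 59550/824.0 = 72.27 µg/L.
Half-life 7.2 h → k = ln 2 / 7.2 = 0.09627 h⁻¹ = 2.310 d⁻¹.
72.27·exp(−k·t) = 48 → t = ln(72.27/48)/k = 15300 s = 4.251 h.

4.25 h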